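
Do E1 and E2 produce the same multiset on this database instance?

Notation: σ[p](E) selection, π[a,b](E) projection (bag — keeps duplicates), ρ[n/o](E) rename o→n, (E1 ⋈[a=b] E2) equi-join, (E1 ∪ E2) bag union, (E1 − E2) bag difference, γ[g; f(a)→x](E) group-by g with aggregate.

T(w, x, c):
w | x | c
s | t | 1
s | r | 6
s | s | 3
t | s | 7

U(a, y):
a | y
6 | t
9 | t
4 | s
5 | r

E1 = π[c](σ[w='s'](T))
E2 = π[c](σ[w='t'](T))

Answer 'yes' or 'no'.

E1 row counts bottom-up:
  T → 4
  σ[w='s'](T) → 3
  π[c](σ[w='s'](T)) → 3
E2 row counts bottom-up:
  T → 4
  σ[w='t'](T) → 1
  π[c](σ[w='t'](T)) → 1

E1 result:
c
1
3
6
E2 result:
c
7
Witness: (6,) appears 1× in E1 but 0× in E2.

no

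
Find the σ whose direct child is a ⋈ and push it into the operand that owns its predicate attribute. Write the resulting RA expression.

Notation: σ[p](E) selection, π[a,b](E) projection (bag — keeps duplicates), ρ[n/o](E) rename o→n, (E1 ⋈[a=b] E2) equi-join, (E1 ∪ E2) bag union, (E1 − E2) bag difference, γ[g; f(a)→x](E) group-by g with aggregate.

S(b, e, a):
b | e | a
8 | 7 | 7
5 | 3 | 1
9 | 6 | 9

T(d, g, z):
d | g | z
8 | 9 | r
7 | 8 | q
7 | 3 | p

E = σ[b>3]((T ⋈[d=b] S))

σ filters on b, owned by the right side.
E' = (T ⋈[d=b] σ[b>3](S))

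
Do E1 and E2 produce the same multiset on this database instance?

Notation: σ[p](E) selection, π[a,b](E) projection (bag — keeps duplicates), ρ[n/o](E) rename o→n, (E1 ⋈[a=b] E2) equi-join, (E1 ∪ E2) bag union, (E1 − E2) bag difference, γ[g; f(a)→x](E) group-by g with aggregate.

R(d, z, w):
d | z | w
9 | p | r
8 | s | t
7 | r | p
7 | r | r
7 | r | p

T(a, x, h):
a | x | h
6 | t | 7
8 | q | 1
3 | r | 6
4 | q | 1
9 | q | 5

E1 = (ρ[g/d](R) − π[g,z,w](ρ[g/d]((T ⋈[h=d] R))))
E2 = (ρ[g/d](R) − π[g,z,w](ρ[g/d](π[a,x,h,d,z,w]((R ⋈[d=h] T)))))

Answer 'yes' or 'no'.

E1 subexpression sizes:
  R → 5
  ρ[g/d](R) → 5
  T → 5
  R → 5
  (T ⋈[h=d] R) → 3
  ρ[g/d]((T ⋈[h=d] R)) → 3
  π[g,z,w](ρ[g/d]((T ⋈[h=d] R))) → 3
  (ρ[g/d](R) − π[g,z,w](ρ[g/d]((T ⋈[h=d] R)))) → 2
E2 subexpression sizes:
  R → 5
  ρ[g/d](R) → 5
  R → 5
  T → 5
  (R ⋈[d=h] T) → 3
  π[a,x,h,d,z,w]((R ⋈[d=h] T)) → 3
  ρ[g/d](π[a,x,h,d,z,w]((R ⋈[d=h] T))) → 3
  π[g,z,w](ρ[g/d](π[a,x,h,d,z,w]((R ⋈[d=h] T)))) → 3
  (ρ[g/d](R) − π[g,z,w](ρ[g/d](π[a,x,h,d,z,w]((R ⋈[d=h] T))))) → 2

E1 and E2 produce the same multiset:
g | z | w
8 | s | t
9 | p | r

yes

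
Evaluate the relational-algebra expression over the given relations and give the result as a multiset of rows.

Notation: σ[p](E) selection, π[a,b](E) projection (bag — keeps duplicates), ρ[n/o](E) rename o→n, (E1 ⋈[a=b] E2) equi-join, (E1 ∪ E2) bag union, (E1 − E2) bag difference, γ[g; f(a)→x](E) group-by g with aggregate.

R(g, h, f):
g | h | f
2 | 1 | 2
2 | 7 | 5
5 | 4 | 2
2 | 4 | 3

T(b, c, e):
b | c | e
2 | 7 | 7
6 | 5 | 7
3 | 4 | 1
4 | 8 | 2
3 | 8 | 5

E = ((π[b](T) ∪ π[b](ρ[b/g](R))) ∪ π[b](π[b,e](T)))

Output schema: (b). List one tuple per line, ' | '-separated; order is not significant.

Stepwise |·|:
  T → 5
  π[b](T) → 5
  R → 4
  ρ[b/g](R) → 4
  π[b](ρ[b/g](R)) → 4
  (π[b](T) ∪ π[b](ρ[b/g](R))) → 9
  T → 5
  π[b,e](T) → 5
  π[b](π[b,e](T)) → 5
  ((π[b](T) ∪ π[b](ρ[b/g](R))) ∪ π[b](π[b,e](T))) → 14

== RESULT ==
b
2
2
2
2
2
3
3
3
3
4
4
5
6
6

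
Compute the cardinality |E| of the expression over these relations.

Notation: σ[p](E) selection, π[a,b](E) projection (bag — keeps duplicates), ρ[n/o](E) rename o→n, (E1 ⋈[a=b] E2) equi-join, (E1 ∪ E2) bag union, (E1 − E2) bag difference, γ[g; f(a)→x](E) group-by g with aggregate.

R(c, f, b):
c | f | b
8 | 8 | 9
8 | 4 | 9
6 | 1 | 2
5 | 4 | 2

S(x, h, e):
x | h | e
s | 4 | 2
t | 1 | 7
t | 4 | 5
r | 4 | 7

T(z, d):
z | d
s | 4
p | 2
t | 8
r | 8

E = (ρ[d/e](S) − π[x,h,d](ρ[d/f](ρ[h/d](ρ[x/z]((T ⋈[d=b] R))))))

Row counts bottom-up:
  S → 4
  ρ[d/e](S) → 4
  T → 4
  R → 4
  (T ⋈[d=b] R) → 2
  ρ[x/z]((T ⋈[d=b] R)) → 2
  ρ[h/d](ρ[x/z]((T ⋈[d=b] R))) → 2
  ρ[d/f](ρ[h/d](ρ[x/z]((T ⋈[d=b] R)))) → 2
  π[x,h,d](ρ[d/f](ρ[h/d](ρ[x/z]((T ⋈[d=b] R))))) → 2
  (ρ[d/e](S) − π[x,h,d](ρ[d/f](ρ[h/d](ρ[x/z]((T ⋈[d=b] R)))))) → 4

|E| = 4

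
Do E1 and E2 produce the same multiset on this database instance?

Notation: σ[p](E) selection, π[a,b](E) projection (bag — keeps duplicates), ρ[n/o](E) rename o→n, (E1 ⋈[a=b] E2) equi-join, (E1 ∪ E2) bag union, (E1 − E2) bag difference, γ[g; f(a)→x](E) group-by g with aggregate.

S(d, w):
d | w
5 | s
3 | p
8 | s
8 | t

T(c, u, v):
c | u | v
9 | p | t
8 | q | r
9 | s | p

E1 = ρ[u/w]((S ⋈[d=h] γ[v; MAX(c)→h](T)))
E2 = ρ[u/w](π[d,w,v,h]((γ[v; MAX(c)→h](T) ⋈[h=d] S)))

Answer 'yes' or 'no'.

E1 row counts bottom-up:
  S → 4
  T → 3
  γ[v; MAX(c)→h](T) → 3
  (S ⋈[d=h] γ[v; MAX(c)→h](T)) → 2
  ρ[u/w]((S ⋈[d=h] γ[v; MAX(c)→h](T))) → 2
E2 row counts bottom-up:
  T → 3
  γ[v; MAX(c)→h](T) → 3
  S → 4
  (γ[v; MAX(c)→h](T) ⋈[h=d] S) → 2
  π[d,w,v,h]((γ[v; MAX(c)→h](T) ⋈[h=d] S)) → 2
  ρ[u/w](π[d,w,v,h]((γ[v; MAX(c)→h](T) ⋈[h=d] S))) → 2

E1 and E2 produce the same multiset:
d | u | v | h
8 | s | r | 8
8 | t | r | 8

yes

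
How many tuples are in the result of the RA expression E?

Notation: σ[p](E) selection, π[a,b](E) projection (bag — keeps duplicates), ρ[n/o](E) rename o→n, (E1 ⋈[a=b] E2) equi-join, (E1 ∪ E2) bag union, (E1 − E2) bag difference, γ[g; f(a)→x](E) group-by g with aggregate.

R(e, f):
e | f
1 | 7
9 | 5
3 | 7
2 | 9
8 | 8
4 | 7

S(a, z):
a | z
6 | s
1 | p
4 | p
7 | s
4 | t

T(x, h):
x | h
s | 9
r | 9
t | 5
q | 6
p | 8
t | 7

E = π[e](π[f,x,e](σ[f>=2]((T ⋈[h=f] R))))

Stepwise |·|:
  T → 6
  R → 6
  (T ⋈[h=f] R) → 7
  σ[f>=2]((T ⋈[h=f] R)) → 7
  π[f,x,e](σ[f>=2]((T ⋈[h=f] R))) → 7
  π[e](π[f,x,e](σ[f>=2]((T ⋈[h=f] R)))) → 7

|E| = 7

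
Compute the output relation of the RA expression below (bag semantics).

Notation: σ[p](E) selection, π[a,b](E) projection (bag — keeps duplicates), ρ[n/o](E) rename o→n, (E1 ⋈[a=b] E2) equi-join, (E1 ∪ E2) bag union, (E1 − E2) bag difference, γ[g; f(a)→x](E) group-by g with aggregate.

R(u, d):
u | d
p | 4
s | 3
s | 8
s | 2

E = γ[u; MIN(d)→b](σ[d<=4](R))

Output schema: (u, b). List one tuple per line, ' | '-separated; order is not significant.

Row counts bottom-up:
  R → 4
  σ[d<=4](R) → 3
  γ[u; MIN(d)→b](σ[d<=4](R)) → 2

== RESULT ==
u | b
p | 4
s | 2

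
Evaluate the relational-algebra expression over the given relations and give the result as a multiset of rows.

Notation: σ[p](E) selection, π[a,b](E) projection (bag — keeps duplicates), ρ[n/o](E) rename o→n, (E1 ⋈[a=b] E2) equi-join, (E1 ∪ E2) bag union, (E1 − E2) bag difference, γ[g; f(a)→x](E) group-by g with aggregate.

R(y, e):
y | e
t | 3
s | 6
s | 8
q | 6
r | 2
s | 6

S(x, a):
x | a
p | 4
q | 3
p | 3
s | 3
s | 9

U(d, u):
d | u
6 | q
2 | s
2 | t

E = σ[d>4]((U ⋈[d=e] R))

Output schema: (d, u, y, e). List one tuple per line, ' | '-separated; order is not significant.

Per-node cardinality:
  U → 3
  R → 6
  (U ⋈[d=e] R) → 5
  σ[d>4]((U ⋈[d=e] R)) → 3

== RESULT ==
d | u | y | e
6 | q | q | 6
6 | q | s | 6
6 | q | s | 6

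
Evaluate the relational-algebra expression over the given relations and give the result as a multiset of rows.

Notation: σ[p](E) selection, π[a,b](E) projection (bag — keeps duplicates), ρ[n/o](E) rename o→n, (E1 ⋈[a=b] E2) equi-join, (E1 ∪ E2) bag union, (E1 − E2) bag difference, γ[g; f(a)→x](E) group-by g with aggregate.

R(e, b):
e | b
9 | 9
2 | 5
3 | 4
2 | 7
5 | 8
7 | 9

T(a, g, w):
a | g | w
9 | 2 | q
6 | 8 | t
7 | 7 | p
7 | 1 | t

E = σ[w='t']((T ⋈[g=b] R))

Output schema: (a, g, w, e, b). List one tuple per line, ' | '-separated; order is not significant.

Row counts bottom-up:
  T → 4
  R → 6
  (T ⋈[g=b] R) → 2
  σ[w='t']((T ⋈[g=b] R)) → 1

== RESULT ==
a | g | w | e | b
6 | 8 | t | 5 | 8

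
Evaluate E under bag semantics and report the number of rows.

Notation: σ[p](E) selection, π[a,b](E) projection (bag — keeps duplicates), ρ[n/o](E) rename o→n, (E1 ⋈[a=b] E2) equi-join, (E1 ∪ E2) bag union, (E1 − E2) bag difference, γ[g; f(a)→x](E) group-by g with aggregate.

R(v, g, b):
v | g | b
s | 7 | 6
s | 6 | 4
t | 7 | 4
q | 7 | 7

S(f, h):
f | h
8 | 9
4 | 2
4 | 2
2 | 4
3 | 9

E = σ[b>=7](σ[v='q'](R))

Per-node cardinality:
  R → 4
  σ[v='q'](R) → 1
  σ[b>=7](σ[v='q'](R)) → 1

|E| = 1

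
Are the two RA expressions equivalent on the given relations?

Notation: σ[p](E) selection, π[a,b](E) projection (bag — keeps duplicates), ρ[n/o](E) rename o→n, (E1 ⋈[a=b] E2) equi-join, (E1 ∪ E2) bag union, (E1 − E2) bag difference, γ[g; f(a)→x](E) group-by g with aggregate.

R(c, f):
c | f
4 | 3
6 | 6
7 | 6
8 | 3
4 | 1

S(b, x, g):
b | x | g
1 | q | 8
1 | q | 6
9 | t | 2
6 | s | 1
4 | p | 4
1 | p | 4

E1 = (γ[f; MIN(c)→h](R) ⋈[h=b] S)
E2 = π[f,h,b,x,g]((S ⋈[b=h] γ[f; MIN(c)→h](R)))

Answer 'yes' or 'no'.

E1 stepwise |·|:
  R → 5
  γ[f; MIN(c)→h](R) → 3
  S → 6
  (γ[f; MIN(c)→h](R) ⋈[h=b] S) → 3
E2 stepwise |·|:
  S → 6
  R → 5
  γ[f; MIN(c)→h](R) → 3
  (S ⋈[b=h] γ[f; MIN(c)→h](R)) → 3
  π[f,h,b,x,g]((S ⋈[b=h] γ[f; MIN(c)→h](R))) → 3

E1 and E2 produce the same multiset:
f | h | b | x | g
1 | 4 | 4 | p | 4
3 | 4 | 4 | p | 4
6 | 6 | 6 | s | 1

yes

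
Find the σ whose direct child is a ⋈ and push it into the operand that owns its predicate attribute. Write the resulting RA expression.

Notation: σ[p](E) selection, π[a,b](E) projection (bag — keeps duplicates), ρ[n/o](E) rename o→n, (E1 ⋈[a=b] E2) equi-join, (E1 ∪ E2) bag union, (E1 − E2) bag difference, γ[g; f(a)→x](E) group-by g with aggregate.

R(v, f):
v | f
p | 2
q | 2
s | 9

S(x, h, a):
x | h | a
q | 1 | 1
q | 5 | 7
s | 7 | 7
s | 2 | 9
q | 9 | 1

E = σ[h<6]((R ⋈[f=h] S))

σ filters on h, owned by the right side.
E' = (R ⋈[f=h] σ[h<6](S))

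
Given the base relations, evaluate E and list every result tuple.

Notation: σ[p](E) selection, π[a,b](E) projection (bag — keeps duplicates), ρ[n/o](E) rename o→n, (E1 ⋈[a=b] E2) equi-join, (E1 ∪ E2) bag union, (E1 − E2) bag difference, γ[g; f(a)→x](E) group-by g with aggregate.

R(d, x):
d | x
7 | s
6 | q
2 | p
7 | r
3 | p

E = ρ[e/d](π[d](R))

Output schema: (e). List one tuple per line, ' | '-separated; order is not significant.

Row counts bottom-up:
  R → 5
  π[d](R) → 5
  ρ[e/d](π[d](R)) → 5

== RESULT ==
e
2
3
6
7
7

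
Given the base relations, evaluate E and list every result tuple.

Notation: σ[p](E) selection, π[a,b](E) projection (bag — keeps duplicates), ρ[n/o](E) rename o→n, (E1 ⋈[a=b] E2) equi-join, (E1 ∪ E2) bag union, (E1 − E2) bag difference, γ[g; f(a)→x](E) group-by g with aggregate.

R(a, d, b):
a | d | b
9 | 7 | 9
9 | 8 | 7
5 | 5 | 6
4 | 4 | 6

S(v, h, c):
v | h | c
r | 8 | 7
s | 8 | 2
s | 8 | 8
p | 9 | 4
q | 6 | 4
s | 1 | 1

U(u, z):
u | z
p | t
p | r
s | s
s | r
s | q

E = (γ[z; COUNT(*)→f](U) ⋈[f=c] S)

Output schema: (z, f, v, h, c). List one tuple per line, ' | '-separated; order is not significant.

Per-node cardinality:
  U → 5
  γ[z; COUNT(*)→f](U) → 4
  S → 6
  (γ[z; COUNT(*)→f](U) ⋈[f=c] S) → 4

== RESULT ==
z | f | v | h | c
q | 1 | s | 1 | 1
r | 2 | s | 8 | 2
s | 1 | s | 1 | 1
t | 1 | s | 1 | 1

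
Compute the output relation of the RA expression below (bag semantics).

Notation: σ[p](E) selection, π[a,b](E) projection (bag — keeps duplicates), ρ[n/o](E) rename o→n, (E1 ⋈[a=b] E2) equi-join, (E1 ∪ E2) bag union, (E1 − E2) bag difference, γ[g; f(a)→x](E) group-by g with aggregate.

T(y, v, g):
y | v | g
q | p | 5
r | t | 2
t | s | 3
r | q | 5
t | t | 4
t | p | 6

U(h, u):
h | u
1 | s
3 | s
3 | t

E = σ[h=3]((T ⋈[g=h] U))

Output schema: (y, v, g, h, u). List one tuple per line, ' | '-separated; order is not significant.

Subexpression sizes:
  T → 6
  U → 3
  (T ⋈[g=h] U) → 2
  σ[h=3]((T ⋈[g=h] U)) → 2

== RESULT ==
y | v | g | h | u
t | s | 3 | 3 | s
t | s | 3 | 3 | t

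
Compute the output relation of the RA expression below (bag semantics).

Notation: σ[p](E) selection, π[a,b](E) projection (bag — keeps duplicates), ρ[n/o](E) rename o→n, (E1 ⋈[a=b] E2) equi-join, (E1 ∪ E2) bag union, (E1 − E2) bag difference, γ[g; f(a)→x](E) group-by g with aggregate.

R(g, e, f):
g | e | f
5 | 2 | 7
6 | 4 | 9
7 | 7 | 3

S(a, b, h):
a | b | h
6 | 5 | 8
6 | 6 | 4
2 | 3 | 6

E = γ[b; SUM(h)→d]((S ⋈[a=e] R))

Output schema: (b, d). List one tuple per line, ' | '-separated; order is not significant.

Per-node cardinality:
  S → 3
  R → 3
  (S ⋈[a=e] R) → 1
  γ[b; SUM(h)→d]((S ⋈[a=e] R)) → 1

== RESULT ==
b | d
3 | 6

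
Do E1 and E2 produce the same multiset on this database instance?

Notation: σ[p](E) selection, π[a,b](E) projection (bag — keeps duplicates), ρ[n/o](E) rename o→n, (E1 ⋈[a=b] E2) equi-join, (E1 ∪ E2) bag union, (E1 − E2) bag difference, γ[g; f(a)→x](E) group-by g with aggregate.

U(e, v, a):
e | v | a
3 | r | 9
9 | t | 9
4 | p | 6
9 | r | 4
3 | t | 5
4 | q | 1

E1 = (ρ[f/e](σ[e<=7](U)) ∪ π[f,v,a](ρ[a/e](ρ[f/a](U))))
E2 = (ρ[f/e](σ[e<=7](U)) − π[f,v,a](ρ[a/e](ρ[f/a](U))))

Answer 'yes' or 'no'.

E1 per-node cardinality:
  U → 6
  σ[e<=7](U) → 4
  ρ[f/e](σ[e<=7](U)) → 4
  U → 6
  ρ[f/a](U) → 6
  ρ[a/e](ρ[f/a](U)) → 6
  π[f,v,a](ρ[a/e](ρ[f/a](U))) → 6
  (ρ[f/e](σ[e<=7](U)) ∪ π[f,v,a](ρ[a/e](ρ[f/a](U)))) → 10
E2 per-node cardinality:
  U → 6
  σ[e<=7](U) → 4
  ρ[f/e](σ[e<=7](U)) → 4
  U → 6
  ρ[f/a](U) → 6
  ρ[a/e](ρ[f/a](U)) → 6
  π[f,v,a](ρ[a/e](ρ[f/a](U))) → 6
  (ρ[f/e](σ[e<=7](U)) − π[f,v,a](ρ[a/e](ρ[f/a](U)))) → 4

E1 result:
f | v | a
1 | q | 4
3 | r | 9
3 | t | 5
4 | p | 6
4 | q | 1
4 | r | 9
5 | t | 3
6 | p | 4
9 | r | 3
9 | t | 9
E2 result:
f | v | a
3 | r | 9
3 | t | 5
4 | p | 6
4 | q | 1
Witness: (1, 'q', 4) appears 1× in E1 but 0× in E2.

no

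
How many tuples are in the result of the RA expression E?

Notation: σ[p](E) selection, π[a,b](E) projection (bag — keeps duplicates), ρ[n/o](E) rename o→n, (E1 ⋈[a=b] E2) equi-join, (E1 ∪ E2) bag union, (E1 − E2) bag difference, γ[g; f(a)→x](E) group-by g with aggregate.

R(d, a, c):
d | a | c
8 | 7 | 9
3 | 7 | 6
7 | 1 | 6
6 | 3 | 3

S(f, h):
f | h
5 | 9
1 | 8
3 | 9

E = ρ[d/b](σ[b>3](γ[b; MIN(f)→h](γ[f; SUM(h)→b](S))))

Row counts bottom-up:
  S → 3
  γ[f; SUM(h)→b](S) → 3
  γ[b; MIN(f)→h](γ[f; SUM(h)→b](S)) → 2
  σ[b>3](γ[b; MIN(f)→h](γ[f; SUM(h)→b](S))) → 2
  ρ[d/b](σ[b>3](γ[b; MIN(f)→h](γ[f; SUM(h)→b](S)))) → 2

|E| = 2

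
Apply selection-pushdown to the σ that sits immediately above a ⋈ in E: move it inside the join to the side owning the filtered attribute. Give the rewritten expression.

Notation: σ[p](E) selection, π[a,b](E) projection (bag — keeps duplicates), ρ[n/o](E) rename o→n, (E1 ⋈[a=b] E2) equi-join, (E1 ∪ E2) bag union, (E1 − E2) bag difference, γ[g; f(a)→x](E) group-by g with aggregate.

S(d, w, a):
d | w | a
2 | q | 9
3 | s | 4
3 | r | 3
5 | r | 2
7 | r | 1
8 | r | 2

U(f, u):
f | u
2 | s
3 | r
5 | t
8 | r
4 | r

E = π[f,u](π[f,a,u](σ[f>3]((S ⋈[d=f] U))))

σ filters on f, owned by the right side.
E' = π[f,u](π[f,a,u]((S ⋈[d=f] σ[f>3](U))))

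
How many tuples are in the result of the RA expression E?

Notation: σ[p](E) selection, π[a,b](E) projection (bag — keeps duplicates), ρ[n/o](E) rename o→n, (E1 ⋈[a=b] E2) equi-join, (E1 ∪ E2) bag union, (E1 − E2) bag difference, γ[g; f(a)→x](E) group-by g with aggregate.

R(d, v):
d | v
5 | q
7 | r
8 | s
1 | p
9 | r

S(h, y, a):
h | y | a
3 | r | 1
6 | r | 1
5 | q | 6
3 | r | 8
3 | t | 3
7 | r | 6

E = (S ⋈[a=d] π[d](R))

Row counts bottom-up:
  S → 6
  R → 5
  π[d](R) → 5
  (S ⋈[a=d] π[d](R)) → 3

|E| = 3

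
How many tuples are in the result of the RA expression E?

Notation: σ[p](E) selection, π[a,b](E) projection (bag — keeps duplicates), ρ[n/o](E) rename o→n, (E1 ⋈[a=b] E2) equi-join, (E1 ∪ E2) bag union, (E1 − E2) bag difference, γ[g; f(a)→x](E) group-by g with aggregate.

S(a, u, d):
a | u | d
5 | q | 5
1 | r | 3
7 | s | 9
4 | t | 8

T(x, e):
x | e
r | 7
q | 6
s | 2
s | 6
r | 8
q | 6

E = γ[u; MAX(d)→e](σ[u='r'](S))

Row counts bottom-up:
  S → 4
  σ[u='r'](S) → 1
  γ[u; MAX(d)→e](σ[u='r'](S)) → 1

|E| = 1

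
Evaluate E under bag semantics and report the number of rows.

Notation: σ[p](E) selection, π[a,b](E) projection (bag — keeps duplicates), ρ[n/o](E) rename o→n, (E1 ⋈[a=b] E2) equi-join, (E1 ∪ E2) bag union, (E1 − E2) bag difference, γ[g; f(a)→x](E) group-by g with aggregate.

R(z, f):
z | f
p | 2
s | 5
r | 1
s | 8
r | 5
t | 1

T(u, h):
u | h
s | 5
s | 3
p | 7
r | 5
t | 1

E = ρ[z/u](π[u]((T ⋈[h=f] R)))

Per-node cardinality:
  T → 5
  R → 6
  (T ⋈[h=f] R) → 6
  π[u]((T ⋈[h=f] R)) → 6
  ρ[z/u](π[u]((T ⋈[h=f] R))) → 6

|E| = 6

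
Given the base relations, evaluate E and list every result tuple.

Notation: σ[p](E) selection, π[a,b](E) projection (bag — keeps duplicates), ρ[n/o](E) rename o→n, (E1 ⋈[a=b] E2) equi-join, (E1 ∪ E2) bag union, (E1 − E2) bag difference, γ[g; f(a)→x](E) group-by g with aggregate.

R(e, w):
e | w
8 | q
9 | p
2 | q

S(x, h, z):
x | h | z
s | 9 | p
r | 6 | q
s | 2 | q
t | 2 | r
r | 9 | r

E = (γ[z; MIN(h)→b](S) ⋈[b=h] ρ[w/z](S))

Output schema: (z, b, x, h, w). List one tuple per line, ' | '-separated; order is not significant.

Stepwise |·|:
  S → 5
  γ[z; MIN(h)→b](S) → 3
  S → 5
  ρ[w/z](S) → 5
  (γ[z; MIN(h)→b](S) ⋈[b=h] ρ[w/z](S)) → 6

== RESULT ==
z | b | x | h | w
p | 9 | r | 9 | r
p | 9 | s | 9 | p
q | 2 | s | 2 | q
q | 2 | t | 2 | r
r | 2 | s | 2 | q
r | 2 | t | 2 | r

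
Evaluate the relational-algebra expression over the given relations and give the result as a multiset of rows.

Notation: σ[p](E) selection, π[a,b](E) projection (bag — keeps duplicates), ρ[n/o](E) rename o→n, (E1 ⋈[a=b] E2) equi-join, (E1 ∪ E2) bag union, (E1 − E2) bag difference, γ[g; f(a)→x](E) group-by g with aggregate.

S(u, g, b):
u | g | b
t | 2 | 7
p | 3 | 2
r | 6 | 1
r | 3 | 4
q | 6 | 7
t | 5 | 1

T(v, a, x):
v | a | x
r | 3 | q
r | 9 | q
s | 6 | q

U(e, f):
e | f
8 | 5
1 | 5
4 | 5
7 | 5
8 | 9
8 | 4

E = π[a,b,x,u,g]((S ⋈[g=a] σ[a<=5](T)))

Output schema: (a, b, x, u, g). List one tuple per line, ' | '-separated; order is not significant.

Stepwise |·|:
  S → 6
  T → 3
  σ[a<=5](T) → 1
  (S ⋈[g=a] σ[a<=5](T)) → 2
  π[a,b,x,u,g]((S ⋈[g=a] σ[a<=5](T))) → 2

== RESULT ==
a | b | x | u | g
3 | 2 | q | p | 3
3 | 4 | q | r | 3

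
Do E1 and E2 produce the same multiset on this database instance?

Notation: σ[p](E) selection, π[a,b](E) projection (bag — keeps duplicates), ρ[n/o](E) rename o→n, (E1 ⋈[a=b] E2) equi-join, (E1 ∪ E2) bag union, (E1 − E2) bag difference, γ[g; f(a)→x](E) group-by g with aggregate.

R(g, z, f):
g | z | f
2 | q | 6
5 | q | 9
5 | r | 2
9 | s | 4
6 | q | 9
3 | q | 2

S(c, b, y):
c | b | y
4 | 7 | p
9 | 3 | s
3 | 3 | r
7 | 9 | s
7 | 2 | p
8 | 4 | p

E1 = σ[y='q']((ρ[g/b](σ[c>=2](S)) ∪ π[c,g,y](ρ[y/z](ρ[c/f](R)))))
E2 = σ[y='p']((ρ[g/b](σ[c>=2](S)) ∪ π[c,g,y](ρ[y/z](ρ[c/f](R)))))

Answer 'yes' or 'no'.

E1 per-node cardinality:
  S → 6
  σ[c>=2](S) → 6
  ρ[g/b](σ[c>=2](S)) → 6
  R → 6
  ρ[c/f](R) → 6
  ρ[y/z](ρ[c/f](R)) → 6
  π[c,g,y](ρ[y/z](ρ[c/f](R))) → 6
  (ρ[g/b](σ[c>=2](S)) ∪ π[c,g,y](ρ[y/z](ρ[c/f](R)))) → 12
  σ[y='q']((ρ[g/b](σ[c>=2](S)) ∪ π[c,g,y](ρ[y/z](ρ[c/f](R))))) → 4
E2 per-node cardinality:
  S → 6
  σ[c>=2](S) → 6
  ρ[g/b](σ[c>=2](S)) → 6
  R → 6
  ρ[c/f](R) → 6
  ρ[y/z](ρ[c/f](R)) → 6
  π[c,g,y](ρ[y/z](ρ[c/f](R))) → 6
  (ρ[g/b](σ[c>=2](S)) ∪ π[c,g,y](ρ[y/z](ρ[c/f](R)))) → 12
  σ[y='p']((ρ[g/b](σ[c>=2](S)) ∪ π[c,g,y](ρ[y/z](ρ[c/f](R))))) → 3

E1 result:
c | g | y
2 | 3 | q
6 | 2 | q
9 | 5 | q
9 | 6 | q
E2 result:
c | g | y
4 | 7 | p
7 | 2 | p
8 | 4 | p
Witness: (6, 2, 'q') appears 1× in E1 but 0× in E2.

no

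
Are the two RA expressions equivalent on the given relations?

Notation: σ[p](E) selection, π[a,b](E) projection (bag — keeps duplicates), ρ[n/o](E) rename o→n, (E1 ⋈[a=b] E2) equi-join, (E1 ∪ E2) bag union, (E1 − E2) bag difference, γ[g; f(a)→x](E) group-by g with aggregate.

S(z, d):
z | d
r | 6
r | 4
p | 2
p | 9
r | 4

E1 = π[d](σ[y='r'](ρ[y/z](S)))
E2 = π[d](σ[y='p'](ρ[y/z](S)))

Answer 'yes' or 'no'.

E1 stepwise |·|:
  S → 5
  ρ[y/z](S) → 5
  σ[y='r'](ρ[y/z](S)) → 3
  π[d](σ[y='r'](ρ[y/z](S))) → 3
E2 stepwise |·|:
  S → 5
  ρ[y/z](S) → 5
  σ[y='p'](ρ[y/z](S)) → 2
  π[d](σ[y='p'](ρ[y/z](S))) → 2

E1 result:
d
4
4
6
E2 result:
d
2
9
Witness: (6,) appears 1× in E1 but 0× in E2.

no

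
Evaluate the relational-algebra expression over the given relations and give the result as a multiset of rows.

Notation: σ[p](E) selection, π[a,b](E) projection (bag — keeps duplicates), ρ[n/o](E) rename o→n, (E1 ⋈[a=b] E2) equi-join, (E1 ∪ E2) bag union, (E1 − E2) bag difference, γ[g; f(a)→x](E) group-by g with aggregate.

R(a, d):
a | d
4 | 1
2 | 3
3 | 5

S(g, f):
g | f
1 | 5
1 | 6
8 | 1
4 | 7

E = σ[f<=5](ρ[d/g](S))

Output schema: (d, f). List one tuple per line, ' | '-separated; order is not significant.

Stepwise |·|:
  S → 4
  ρ[d/g](S) → 4
  σ[f<=5](ρ[d/g](S)) → 2

== RESULT ==
d | f
1 | 5
8 | 1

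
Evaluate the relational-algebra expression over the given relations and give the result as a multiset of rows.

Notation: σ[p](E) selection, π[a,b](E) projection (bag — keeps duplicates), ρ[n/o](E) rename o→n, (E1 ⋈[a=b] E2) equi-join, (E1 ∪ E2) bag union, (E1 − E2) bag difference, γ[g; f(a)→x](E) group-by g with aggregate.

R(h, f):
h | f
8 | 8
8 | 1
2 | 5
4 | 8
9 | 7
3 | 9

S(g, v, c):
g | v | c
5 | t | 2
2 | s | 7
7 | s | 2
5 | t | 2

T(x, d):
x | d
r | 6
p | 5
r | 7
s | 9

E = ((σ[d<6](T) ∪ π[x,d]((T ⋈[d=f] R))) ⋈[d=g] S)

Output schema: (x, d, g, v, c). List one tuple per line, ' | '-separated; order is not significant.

Per-node cardinality:
  T → 4
  σ[d<6](T) → 1
  T → 4
  R → 6
  (T ⋈[d=f] R) → 3
  π[x,d]((T ⋈[d=f] R)) → 3
  (σ[d<6](T) ∪ π[x,d]((T ⋈[d=f] R))) → 4
  S → 4
  ((σ[d<6](T) ∪ π[x,d]((T ⋈[d=f] R))) ⋈[d=g] S) → 5

== RESULT ==
x | d | g | v | c
p | 5 | 5 | t | 2
p | 5 | 5 | t | 2
p | 5 | 5 | t | 2
p | 5 | 5 | t | 2
r | 7 | 7 | s | 2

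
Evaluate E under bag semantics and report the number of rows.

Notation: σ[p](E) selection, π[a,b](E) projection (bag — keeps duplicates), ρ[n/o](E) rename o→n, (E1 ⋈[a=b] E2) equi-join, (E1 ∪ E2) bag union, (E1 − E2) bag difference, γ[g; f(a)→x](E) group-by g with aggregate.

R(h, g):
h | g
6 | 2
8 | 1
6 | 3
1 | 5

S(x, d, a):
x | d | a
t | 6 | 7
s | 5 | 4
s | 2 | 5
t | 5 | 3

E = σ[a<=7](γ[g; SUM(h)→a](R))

Stepwise |·|:
  R → 4
  γ[g; SUM(h)→a](R) → 4
  σ[a<=7](γ[g; SUM(h)→a](R)) → 3

|E| = 3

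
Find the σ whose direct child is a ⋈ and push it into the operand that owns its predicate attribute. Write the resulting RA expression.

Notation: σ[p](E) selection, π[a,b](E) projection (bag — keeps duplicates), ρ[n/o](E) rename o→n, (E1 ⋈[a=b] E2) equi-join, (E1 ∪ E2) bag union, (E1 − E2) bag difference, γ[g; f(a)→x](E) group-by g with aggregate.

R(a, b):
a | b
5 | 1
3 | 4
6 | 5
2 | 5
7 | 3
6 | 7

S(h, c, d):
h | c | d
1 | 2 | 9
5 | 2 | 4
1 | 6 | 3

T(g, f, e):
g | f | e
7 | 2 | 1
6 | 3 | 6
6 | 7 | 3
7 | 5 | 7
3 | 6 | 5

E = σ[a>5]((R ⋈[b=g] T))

σ filters on a, owned by the left side.
E' = (σ[a>5](R) ⋈[b=g] T)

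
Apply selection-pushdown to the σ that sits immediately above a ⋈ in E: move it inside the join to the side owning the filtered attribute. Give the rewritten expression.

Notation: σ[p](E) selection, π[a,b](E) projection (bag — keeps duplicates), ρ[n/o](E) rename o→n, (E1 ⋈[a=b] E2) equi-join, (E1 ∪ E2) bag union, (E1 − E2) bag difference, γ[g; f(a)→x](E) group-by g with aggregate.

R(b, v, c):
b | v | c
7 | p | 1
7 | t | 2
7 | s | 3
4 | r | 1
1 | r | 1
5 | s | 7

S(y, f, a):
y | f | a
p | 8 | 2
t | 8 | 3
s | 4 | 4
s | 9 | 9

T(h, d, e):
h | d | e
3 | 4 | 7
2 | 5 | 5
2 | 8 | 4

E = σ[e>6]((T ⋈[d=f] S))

σ filters on e, owned by the left side.
E' = (σ[e>6](T) ⋈[d=f] S)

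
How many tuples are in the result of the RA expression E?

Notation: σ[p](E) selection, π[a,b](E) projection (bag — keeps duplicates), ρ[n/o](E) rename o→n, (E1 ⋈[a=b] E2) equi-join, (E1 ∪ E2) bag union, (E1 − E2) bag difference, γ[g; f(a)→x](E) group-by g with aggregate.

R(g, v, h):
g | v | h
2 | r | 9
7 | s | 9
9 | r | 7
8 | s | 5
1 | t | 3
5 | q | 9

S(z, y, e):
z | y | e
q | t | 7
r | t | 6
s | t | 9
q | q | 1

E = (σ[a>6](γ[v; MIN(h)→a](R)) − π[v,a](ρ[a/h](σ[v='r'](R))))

Stepwise |·|:
  R → 6
  γ[v; MIN(h)→a](R) → 4
  σ[a>6](γ[v; MIN(h)→a](R)) → 2
  R → 6
  σ[v='r'](R) → 2
  ρ[a/h](σ[v='r'](R)) → 2
  π[v,a](ρ[a/h](σ[v='r'](R))) → 2
  (σ[a>6](γ[v; MIN(h)→a](R)) − π[v,a](ρ[a/h](σ[v='r'](R)))) → 1

|E| = 1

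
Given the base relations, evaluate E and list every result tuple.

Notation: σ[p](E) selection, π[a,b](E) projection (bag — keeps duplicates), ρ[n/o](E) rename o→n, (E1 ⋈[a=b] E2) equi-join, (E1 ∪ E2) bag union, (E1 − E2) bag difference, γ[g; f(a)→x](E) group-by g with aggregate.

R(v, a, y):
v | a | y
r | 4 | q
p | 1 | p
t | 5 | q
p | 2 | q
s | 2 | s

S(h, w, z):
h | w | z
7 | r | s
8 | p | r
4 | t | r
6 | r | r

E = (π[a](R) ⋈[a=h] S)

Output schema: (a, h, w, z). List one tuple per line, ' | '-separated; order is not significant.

Stepwise |·|:
  R → 5
  π[a](R) → 5
  S → 4
  (π[a](R) ⋈[a=h] S) → 1

== RESULT ==
a | h | w | z
4 | 4 | t | r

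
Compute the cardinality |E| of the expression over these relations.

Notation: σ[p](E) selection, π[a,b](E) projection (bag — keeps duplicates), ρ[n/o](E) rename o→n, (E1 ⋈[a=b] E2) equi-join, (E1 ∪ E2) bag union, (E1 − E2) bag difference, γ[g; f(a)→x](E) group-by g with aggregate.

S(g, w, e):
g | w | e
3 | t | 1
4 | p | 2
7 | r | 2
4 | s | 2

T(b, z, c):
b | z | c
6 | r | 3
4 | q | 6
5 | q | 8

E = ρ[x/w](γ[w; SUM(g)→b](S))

Stepwise |·|:
  S → 4
  γ[w; SUM(g)→b](S) → 4
  ρ[x/w](γ[w; SUM(g)→b](S)) → 4

|E| = 4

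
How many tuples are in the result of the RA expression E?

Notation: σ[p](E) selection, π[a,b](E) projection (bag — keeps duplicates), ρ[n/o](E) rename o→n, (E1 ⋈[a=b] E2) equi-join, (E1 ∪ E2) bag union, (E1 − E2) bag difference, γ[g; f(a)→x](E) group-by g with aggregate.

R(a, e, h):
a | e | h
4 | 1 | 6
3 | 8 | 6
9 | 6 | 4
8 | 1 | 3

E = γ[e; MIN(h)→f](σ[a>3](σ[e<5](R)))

Stepwise |·|:
  R → 4
  σ[e<5](R) → 2
  σ[a>3](σ[e<5](R)) → 2
  γ[e; MIN(h)→f](σ[a>3](σ[e<5](R))) → 1

|E| = 1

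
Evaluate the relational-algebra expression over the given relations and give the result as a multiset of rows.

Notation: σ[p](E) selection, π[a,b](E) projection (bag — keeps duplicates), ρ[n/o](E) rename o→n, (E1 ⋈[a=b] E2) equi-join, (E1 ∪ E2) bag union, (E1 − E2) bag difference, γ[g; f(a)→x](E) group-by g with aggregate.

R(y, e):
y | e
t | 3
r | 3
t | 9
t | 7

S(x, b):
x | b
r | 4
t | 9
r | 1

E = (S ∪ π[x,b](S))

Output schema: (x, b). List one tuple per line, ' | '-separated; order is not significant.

Subexpression sizes:
  S → 3
  S → 3
  π[x,b](S) → 3
  (S ∪ π[x,b](S)) → 6

== RESULT ==
x | b
r | 1
r | 1
r | 4
r | 4
t | 9
t | 9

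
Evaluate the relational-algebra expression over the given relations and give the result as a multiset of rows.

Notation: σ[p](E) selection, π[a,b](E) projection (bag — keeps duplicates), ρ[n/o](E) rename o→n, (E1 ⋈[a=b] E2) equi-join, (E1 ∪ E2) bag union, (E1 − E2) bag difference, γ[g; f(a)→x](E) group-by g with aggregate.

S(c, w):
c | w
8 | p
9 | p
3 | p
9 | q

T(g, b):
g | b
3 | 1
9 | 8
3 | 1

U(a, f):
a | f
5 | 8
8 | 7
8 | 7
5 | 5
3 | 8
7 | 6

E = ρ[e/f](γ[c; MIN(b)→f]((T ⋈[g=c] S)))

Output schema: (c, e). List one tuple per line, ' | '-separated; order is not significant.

Subexpression sizes:
  T → 3
  S → 4
  (T ⋈[g=c] S) → 4
  γ[c; MIN(b)→f]((T ⋈[g=c] S)) → 2
  ρ[e/f](γ[c; MIN(b)→f]((T ⋈[g=c] S))) → 2

== RESULT ==
c | e
3 | 1
9 | 8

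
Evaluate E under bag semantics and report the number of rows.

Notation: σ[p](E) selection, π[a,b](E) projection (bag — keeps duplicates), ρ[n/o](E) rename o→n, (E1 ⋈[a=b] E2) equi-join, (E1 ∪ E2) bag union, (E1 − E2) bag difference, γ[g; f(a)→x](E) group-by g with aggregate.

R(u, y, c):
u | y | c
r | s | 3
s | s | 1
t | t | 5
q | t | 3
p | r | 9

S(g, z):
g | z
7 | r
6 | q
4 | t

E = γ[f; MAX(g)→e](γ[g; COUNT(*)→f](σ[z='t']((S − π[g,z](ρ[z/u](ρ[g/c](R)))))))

Per-node cardinality:
  S → 3
  R → 5
  ρ[g/c](R) → 5
  ρ[z/u](ρ[g/c](R)) → 5
  π[g,z](ρ[z/u](ρ[g/c](R))) → 5
  (S − π[g,z](ρ[z/u](ρ[g/c](R)))) → 3
  σ[z='t']((S − π[g,z](ρ[z/u](ρ[g/c](R))))) → 1
  γ[g; COUNT(*)→f](σ[z='t']((S − π[g,z](ρ[z/u](ρ[g/c](R)))))) → 1
  γ[f; MAX(g)→e](γ[g; COUNT(*)→f](σ[z='t']((S − π[g,z](ρ[z/u](ρ[g/c](R))))))) → 1

|E| = 1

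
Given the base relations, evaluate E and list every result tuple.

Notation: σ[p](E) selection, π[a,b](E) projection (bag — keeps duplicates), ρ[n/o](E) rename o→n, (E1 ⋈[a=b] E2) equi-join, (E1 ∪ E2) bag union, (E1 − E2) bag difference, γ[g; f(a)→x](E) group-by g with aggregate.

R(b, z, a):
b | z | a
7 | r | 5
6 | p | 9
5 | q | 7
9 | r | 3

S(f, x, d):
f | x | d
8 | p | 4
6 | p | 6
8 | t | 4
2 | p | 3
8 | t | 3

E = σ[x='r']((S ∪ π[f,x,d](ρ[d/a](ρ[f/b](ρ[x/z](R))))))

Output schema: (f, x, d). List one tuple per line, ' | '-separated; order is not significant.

Subexpression sizes:
  S → 5
  R → 4
  ρ[x/z](R) → 4
  ρ[f/b](ρ[x/z](R)) → 4
  ρ[d/a](ρ[f/b](ρ[x/z](R))) → 4
  π[f,x,d](ρ[d/a](ρ[f/b](ρ[x/z](R)))) → 4
  (S ∪ π[f,x,d](ρ[d/a](ρ[f/b](ρ[x/z](R))))) → 9
  σ[x='r']((S ∪ π[f,x,d](ρ[d/a](ρ[f/b](ρ[x/z](R)))))) → 2

== RESULT ==
f | x | d
7 | r | 5
9 | r | 3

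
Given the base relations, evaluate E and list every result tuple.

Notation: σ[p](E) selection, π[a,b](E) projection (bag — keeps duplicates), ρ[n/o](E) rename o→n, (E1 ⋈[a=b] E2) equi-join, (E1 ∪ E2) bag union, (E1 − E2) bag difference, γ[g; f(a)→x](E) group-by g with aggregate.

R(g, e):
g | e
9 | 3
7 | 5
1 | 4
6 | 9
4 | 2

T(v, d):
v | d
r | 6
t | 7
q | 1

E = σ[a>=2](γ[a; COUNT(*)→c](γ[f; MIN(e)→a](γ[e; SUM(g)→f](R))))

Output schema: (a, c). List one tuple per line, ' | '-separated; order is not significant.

Per-node cardinality:
  R → 5
  γ[e; SUM(g)→f](R) → 5
  γ[f; MIN(e)→a](γ[e; SUM(g)→f](R)) → 5
  γ[a; COUNT(*)→c](γ[f; MIN(e)→a](γ[e; SUM(g)→f](R))) → 5
  σ[a>=2](γ[a; COUNT(*)→c](γ[f; MIN(e)→a](γ[e; SUM(g)→f](R)))) → 5

== RESULT ==
a | c
2 | 1
3 | 1
4 | 1
5 | 1
9 | 1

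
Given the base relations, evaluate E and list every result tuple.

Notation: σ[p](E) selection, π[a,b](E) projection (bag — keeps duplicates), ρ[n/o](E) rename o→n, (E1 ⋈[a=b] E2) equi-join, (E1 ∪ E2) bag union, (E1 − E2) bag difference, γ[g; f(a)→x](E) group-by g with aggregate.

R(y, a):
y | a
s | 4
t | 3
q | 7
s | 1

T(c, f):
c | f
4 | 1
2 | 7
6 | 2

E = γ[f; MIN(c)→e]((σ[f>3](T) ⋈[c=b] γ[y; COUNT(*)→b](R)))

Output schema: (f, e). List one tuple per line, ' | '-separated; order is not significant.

Subexpression sizes:
  T → 3
  σ[f>3](T) → 1
  R → 4
  γ[y; COUNT(*)→b](R) → 3
  (σ[f>3](T) ⋈[c=b] γ[y; COUNT(*)→b](R)) → 1
  γ[f; MIN(c)→e]((σ[f>3](T) ⋈[c=b] γ[y; COUNT(*)→b](R))) → 1

== RESULT ==
f | e
7 | 2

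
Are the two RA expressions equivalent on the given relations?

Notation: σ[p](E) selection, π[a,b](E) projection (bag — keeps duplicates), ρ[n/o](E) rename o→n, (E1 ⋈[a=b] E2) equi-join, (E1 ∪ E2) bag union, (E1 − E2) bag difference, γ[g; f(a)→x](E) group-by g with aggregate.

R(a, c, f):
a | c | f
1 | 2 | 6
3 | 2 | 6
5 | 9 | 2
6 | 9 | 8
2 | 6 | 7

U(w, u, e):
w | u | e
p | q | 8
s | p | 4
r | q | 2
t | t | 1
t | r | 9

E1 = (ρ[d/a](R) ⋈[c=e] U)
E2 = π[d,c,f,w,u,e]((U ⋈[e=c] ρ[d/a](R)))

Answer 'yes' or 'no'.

E1 subexpression sizes:
  R → 5
  ρ[d/a](R) → 5
  U → 5
  (ρ[d/a](R) ⋈[c=e] U) → 4
E2 subexpression sizes:
  U → 5
  R → 5
  ρ[d/a](R) → 5
  (U ⋈[e=c] ρ[d/a](R)) → 4
  π[d,c,f,w,u,e]((U ⋈[e=c] ρ[d/a](R))) → 4

E1 and E2 produce the same multiset:
d | c | f | w | u | e
1 | 2 | 6 | r | q | 2
3 | 2 | 6 | r | q | 2
5 | 9 | 2 | t | r | 9
6 | 9 | 8 | t | r | 9

yes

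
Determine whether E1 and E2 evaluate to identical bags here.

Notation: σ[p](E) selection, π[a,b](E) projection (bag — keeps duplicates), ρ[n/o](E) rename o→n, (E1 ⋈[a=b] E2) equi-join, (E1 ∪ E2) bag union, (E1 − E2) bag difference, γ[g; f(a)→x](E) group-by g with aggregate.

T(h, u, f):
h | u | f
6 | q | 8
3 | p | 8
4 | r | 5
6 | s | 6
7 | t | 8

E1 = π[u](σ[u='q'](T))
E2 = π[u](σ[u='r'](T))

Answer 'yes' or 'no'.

E1 subexpression sizes:
  T → 5
  σ[u='q'](T) → 1
  π[u](σ[u='q'](T)) → 1
E2 subexpression sizes:
  T → 5
  σ[u='r'](T) → 1
  π[u](σ[u='r'](T)) → 1

E1 result:
u
q
E2 result:
u
r
Witness: ('q',) appears 1× in E1 but 0× in E2.

no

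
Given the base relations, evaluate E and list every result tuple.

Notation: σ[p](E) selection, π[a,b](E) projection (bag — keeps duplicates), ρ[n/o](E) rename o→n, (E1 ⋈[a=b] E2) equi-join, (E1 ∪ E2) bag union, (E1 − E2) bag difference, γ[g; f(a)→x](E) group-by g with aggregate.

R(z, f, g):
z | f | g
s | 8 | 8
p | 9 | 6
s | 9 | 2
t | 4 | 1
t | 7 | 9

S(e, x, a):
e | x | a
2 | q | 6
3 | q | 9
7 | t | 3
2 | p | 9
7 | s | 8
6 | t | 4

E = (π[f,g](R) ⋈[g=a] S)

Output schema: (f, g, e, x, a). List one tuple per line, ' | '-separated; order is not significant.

Row counts bottom-up:
  R → 5
  π[f,g](R) → 5
  S → 6
  (π[f,g](R) ⋈[g=a] S) → 4

== RESULT ==
f | g | e | x | a
7 | 9 | 2 | p | 9
7 | 9 | 3 | q | 9
8 | 8 | 7 | s | 8
9 | 6 | 2 | q | 6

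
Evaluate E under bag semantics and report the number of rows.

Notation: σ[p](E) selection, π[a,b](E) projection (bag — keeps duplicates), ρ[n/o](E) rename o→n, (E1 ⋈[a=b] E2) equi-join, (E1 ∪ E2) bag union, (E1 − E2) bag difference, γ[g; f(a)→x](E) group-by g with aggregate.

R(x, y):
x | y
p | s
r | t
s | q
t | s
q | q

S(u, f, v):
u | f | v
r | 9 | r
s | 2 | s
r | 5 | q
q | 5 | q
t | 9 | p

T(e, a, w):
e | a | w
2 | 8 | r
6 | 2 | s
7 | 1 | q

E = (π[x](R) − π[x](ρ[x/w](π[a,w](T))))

Stepwise |·|:
  R → 5
  π[x](R) → 5
  T → 3
  π[a,w](T) → 3
  ρ[x/w](π[a,w](T)) → 3
  π[x](ρ[x/w](π[a,w](T))) → 3
  (π[x](R) − π[x](ρ[x/w](π[a,w](T)))) → 2

|E| = 2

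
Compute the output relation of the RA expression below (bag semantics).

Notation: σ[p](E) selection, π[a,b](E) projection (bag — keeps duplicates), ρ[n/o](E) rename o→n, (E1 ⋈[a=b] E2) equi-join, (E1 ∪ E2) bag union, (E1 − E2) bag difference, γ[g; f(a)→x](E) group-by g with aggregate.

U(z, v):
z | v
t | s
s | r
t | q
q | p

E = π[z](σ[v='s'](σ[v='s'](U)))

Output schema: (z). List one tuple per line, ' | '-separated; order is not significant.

Stepwise |·|:
  U → 4
  σ[v='s'](U) → 1
  σ[v='s'](σ[v='s'](U)) → 1
  π[z](σ[v='s'](σ[v='s'](U))) → 1

== RESULT ==
z
t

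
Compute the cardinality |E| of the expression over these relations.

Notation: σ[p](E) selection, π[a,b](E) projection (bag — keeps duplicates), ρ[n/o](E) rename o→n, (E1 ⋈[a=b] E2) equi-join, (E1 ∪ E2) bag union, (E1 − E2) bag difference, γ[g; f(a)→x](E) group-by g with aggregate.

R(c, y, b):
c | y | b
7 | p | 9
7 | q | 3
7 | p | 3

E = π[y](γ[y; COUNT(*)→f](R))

Row counts bottom-up:
  R → 3
  γ[y; COUNT(*)→f](R) → 2
  π[y](γ[y; COUNT(*)→f](R)) → 2

|E| = 2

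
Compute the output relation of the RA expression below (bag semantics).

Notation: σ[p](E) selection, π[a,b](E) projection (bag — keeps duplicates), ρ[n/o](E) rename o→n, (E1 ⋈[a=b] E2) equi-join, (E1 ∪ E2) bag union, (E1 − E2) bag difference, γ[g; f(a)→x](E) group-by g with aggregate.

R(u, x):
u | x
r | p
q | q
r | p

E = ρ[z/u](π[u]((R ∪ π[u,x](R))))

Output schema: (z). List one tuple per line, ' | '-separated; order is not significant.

Per-node cardinality:
  R → 3
  R → 3
  π[u,x](R) → 3
  (R ∪ π[u,x](R)) → 6
  π[u]((R ∪ π[u,x](R))) → 6
  ρ[z/u](π[u]((R ∪ π[u,x](R)))) → 6

== RESULT ==
z
q
q
r
r
r
r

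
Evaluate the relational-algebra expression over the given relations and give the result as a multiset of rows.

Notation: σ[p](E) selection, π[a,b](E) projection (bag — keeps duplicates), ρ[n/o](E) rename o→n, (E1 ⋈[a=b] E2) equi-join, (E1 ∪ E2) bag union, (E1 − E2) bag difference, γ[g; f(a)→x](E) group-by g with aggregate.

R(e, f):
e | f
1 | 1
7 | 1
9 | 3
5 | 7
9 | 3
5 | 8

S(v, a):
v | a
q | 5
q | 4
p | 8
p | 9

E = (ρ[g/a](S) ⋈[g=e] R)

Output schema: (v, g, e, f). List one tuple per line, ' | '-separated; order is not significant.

Subexpression sizes:
  S → 4
  ρ[g/a](S) → 4
  R → 6
  (ρ[g/a](S) ⋈[g=e] R) → 4

== RESULT ==
v | g | e | f
p | 9 | 9 | 3
p | 9 | 9 | 3
q | 5 | 5 | 7
q | 5 | 5 | 8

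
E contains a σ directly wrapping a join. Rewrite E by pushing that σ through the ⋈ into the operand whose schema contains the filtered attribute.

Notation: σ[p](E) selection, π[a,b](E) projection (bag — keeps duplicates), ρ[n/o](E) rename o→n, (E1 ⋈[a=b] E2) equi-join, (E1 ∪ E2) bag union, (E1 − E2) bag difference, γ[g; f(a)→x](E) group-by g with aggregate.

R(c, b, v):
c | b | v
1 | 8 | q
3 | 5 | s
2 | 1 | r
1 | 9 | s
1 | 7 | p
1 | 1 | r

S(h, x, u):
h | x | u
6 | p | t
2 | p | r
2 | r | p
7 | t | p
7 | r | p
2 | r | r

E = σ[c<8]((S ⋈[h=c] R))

σ filters on c, owned by the right side.
E' = (S ⋈[h=c] σ[c<8](R))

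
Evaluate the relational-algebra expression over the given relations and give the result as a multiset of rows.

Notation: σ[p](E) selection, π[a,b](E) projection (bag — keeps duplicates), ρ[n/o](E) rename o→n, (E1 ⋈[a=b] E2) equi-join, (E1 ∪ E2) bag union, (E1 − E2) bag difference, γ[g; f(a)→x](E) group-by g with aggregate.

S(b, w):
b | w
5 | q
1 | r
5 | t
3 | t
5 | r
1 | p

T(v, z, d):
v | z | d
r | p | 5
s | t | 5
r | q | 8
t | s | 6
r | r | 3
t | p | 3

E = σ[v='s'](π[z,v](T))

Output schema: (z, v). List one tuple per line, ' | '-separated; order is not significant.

Per-node cardinality:
  T → 6
  π[z,v](T) → 6
  σ[v='s'](π[z,v](T)) → 1

== RESULT ==
z | v
t | s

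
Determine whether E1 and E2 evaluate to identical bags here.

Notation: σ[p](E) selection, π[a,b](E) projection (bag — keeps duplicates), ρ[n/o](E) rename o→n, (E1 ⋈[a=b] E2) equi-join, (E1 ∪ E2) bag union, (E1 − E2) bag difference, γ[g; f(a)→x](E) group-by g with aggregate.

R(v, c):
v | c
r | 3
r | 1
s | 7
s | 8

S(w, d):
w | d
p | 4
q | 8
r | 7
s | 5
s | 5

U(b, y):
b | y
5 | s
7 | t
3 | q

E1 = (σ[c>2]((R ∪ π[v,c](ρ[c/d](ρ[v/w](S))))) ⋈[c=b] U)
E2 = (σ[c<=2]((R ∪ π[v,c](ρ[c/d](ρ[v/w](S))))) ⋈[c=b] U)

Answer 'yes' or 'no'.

E1 stepwise |·|:
  R → 4
  S → 5
  ρ[v/w](S) → 5
  ρ[c/d](ρ[v/w](S)) → 5
  π[v,c](ρ[c/d](ρ[v/w](S))) → 5
  (R ∪ π[v,c](ρ[c/d](ρ[v/w](S)))) → 9
  σ[c>2]((R ∪ π[v,c](ρ[c/d](ρ[v/w](S))))) → 8
  U → 3
  (σ[c>2]((R ∪ π[v,c](ρ[c/d](ρ[v/w](S))))) ⋈[c=b] U) → 5
E2 stepwise |·|:
  R → 4
  S → 5
  ρ[v/w](S) → 5
  ρ[c/d](ρ[v/w](S)) → 5
  π[v,c](ρ[c/d](ρ[v/w](S))) → 5
  (R ∪ π[v,c](ρ[c/d](ρ[v/w](S)))) → 9
  σ[c<=2]((R ∪ π[v,c](ρ[c/d](ρ[v/w](S))))) → 1
  U → 3
  (σ[c<=2]((R ∪ π[v,c](ρ[c/d](ρ[v/w](S))))) ⋈[c=b] U) → 0

E1 result:
v | c | b | y
r | 3 | 3 | q
r | 7 | 7 | t
s | 5 | 5 | s
s | 5 | 5 | s
s | 7 | 7 | t
E2 result:
v | c | b | y
(0 rows)
Witness: ('r', 7, 7, 't') appears 1× in E1 but 0× in E2.

no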